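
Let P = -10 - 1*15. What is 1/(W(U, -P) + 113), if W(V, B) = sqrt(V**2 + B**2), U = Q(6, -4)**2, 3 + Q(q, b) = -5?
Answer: 113/8048 - sqrt(4721)/8048 ≈ 0.0055033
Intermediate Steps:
P = -25 (P = -10 - 15 = -25)
Q(q, b) = -8 (Q(q, b) = -3 - 5 = -8)
U = 64 (U = (-8)**2 = 64)
W(V, B) = sqrt(B**2 + V**2)
1/(W(U, -P) + 113) = 1/(sqrt((-1*(-25))**2 + 64**2) + 113) = 1/(sqrt(25**2 + 4096) + 113) = 1/(sqrt(625 + 4096) + 113) = 1/(sqrt(4721) + 113) = 1/(113 + sqrt(4721))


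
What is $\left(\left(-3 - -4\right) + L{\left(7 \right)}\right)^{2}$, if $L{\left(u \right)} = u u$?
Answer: $2500$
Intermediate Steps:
$L{\left(u \right)} = u^{2}$
$\left(\left(-3 - -4\right) + L{\left(7 \right)}\right)^{2} = \left(\left(-3 - -4\right) + 7^{2}\right)^{2} = \left(\left(-3 + 4\right) + 49\right)^{2} = \left(1 + 49\right)^{2} = 50^{2} = 2500$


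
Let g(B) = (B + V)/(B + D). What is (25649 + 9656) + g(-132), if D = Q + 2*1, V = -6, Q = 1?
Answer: 1518161/43 ≈ 35306.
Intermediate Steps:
D = 3 (D = 1 + 2*1 = 1 + 2 = 3)
g(B) = (-6 + B)/(3 + B) (g(B) = (B - 6)/(B + 3) = (-6 + B)/(3 + B))
(25649 + 9656) + g(-132) = (25649 + 9656) + (-6 - 132)/(3 - 132) = 35305 - 138/(-129) = 35305 - 1/129*(-138) = 35305 + 46/43 = 1518161/43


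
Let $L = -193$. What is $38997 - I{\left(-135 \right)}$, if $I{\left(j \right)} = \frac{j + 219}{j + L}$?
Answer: $\frac{3197775}{82} \approx 38997.0$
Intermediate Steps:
$I{\left(j \right)} = \frac{219 + j}{-193 + j}$ ($I{\left(j \right)} = \frac{j + 219}{j - 193} = \frac{219 + j}{-193 + j}$)
$38997 - I{\left(-135 \right)} = 38997 - \frac{219 - 135}{-193 - 135} = 38997 - \frac{1}{-328} \cdot 84 = 38997 - \left(- \frac{1}{328}\right) 84 = 38997 - - \frac{21}{82} = 38997 + \frac{21}{82} = \frac{3197775}{82}$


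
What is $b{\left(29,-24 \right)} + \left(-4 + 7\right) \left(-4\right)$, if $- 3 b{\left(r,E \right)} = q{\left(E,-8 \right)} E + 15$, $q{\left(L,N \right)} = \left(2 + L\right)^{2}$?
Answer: $3855$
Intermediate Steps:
$b{\left(r,E \right)} = -5 - \frac{E \left(2 + E\right)^{2}}{3}$ ($b{\left(r,E \right)} = - \frac{\left(2 + E\right)^{2} E + 15}{3} = - \frac{E \left(2 + E\right)^{2} + 15}{3} = - \frac{15 + E \left(2 + E\right)^{2}}{3} = -5 - \frac{E \left(2 + E\right)^{2}}{3}$)
$b{\left(29,-24 \right)} + \left(-4 + 7\right) \left(-4\right) = \left(-5 - - 8 \left(2 - 24\right)^{2}\right) + \left(-4 + 7\right) \left(-4\right) = \left(-5 - - 8 \left(-22\right)^{2}\right) + 3 \left(-4\right) = \left(-5 - \left(-8\right) 484\right) - 12 = \left(-5 + 3872\right) - 12 = 3867 - 12 = 3855$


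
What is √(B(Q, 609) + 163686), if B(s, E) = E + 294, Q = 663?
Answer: √164589 ≈ 405.70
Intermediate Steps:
B(s, E) = 294 + E
√(B(Q, 609) + 163686) = √((294 + 609) + 163686) = √(903 + 163686) = √164589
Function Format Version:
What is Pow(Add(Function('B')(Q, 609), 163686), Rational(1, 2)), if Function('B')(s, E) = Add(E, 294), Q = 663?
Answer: Pow(164589, Rational(1, 2)) ≈ 405.70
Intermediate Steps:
Function('B')(s, E) = Add(294, E)
Pow(Add(Function('B')(Q, 609), 163686), Rational(1, 2)) = Pow(Add(Add(294, 609), 163686), Rational(1, 2)) = Pow(Add(903, 163686), Rational(1, 2)) = Pow(164589, Rational(1, 2))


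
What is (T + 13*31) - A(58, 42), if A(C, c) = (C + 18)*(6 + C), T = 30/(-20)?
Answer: -8925/2 ≈ -4462.5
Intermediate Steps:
T = -3/2 (T = 30*(-1/20) = -3/2 ≈ -1.5000)
A(C, c) = (6 + C)*(18 + C) (A(C, c) = (18 + C)*(6 + C) = (6 + C)*(18 + C))
(T + 13*31) - A(58, 42) = (-3/2 + 13*31) - (108 + 58² + 24*58) = (-3/2 + 403) - (108 + 3364 + 1392) = 803/2 - 1*4864 = 803/2 - 4864 = -8925/2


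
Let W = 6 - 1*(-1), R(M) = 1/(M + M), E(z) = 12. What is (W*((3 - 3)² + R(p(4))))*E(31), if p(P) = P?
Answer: 21/2 ≈ 10.500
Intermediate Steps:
R(M) = 1/(2*M)
W = 7 (W = 6 + 1 = 7)
(W*((3 - 3)² + R(p(4))))*E(31) = (7*((3 - 3)² + (½)/4))*12 = (7*(0² + (½)*(¼)))*12 = (7*(0 + ⅛))*12 = (7*(⅛))*12 = (7/8)*12 = 21/2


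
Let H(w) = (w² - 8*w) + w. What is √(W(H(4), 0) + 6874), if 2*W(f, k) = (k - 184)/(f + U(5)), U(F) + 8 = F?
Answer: √1548030/15 ≈ 82.947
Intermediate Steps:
H(w) = w² - 7*w
U(F) = -8 + F
W(f, k) = (-184 + k)/(2*(-3 + f)) (W(f, k) = ((k - 184)/(f + (-8 + 5)))/2 = ((-184 + k)/(f - 3))/2 = ((-184 + k)/(-3 + f))/2 = (-184 + k)/(2*(-3 + f)))
√(W(H(4), 0) + 6874) = √((-184 + 0)/(2*(-3 + 4*(-7 + 4))) + 6874) = √((½)*(-184)/(-3 + 4*(-3)) + 6874) = √((½)*(-184)/(-3 - 12) + 6874) = √((½)*(-184)/(-15) + 6874) = √((½)*(-1/15)*(-184) + 6874) = √(92/15 + 6874) = √(103202/15) = √1548030/15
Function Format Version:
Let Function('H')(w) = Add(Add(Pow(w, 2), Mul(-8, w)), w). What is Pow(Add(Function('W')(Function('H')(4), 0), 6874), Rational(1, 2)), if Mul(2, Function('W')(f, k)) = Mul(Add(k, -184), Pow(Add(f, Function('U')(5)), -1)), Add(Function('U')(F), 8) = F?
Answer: Mul(Rational(1, 15), Pow(1548030, Rational(1, 2))) ≈ 82.947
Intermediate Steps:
Function('H')(w) = Add(Pow(w, 2), Mul(-7, w))
Function('U')(F) = Add(-8, F)
Function('W')(f, k) = Mul(Rational(1, 2), Pow(Add(-3, f), -1), Add(-184, k)) (Function('W')(f, k) = Mul(Rational(1, 2), Mul(Add(k, -184), Pow(Add(f, Add(-8, 5)), -1))) = Mul(Rational(1, 2), Mul(Add(-184, k), Pow(Add(f, -3), -1))) = Mul(Rational(1, 2), Mul(Add(-184, k), Pow(Add(-3, f), -1))) = Mul(Rational(1, 2), Mul(Pow(Add(-3, f), -1), Add(-184, k))) = Mul(Rational(1, 2), Pow(Add(-3, f), -1), Add(-184, k)))
Pow(Add(Function('W')(Function('H')(4), 0), 6874), Rational(1, 2)) = Pow(Add(Mul(Rational(1, 2), Pow(Add(-3, Mul(4, Add(-7, 4))), -1), Add(-184, 0)), 6874), Rational(1, 2)) = Pow(Add(Mul(Rational(1, 2), Pow(Add(-3, Mul(4, -3)), -1), -184), 6874), Rational(1, 2)) = Pow(Add(Mul(Rational(1, 2), Pow(Add(-3, -12), -1), -184), 6874), Rational(1, 2)) = Pow(Add(Mul(Rational(1, 2), Pow(-15, -1), -184), 6874), Rational(1, 2)) = Pow(Add(Mul(Rational(1, 2), Rational(-1, 15), -184), 6874), Rational(1, 2)) = Pow(Add(Rational(92, 15), 6874), Rational(1, 2)) = Pow(Rational(103202, 15), Rational(1, 2)) = Mul(Rational(1, 15), Pow(1548030, Rational(1, 2)))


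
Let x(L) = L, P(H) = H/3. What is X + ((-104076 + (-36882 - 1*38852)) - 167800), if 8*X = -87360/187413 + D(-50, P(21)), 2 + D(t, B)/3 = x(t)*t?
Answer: -86628112963/249884 ≈ -3.4667e+5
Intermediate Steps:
P(H) = H/3 (P(H) = H*(⅓) = H/3)
D(t, B) = -6 + 3*t² (D(t, B) = -6 + 3*(t*t) = -6 + 3*t²)
X = 234064277/249884 (X = (-87360/187413 + (-6 + 3*(-50)²))/8 = (-87360*1/187413 + (-6 + 3*2500))/8 = (-29120/62471 + (-6 + 7500))/8 = (-29120/62471 + 7494)/8 = (⅛)*(468128554/62471) = 234064277/249884 ≈ 936.69)
X + ((-104076 + (-36882 - 1*38852)) - 167800) = 234064277/249884 + ((-104076 + (-36882 - 1*38852)) - 167800) = 234064277/249884 + ((-104076 + (-36882 - 38852)) - 167800) = 234064277/249884 + ((-104076 - 75734) - 167800) = 234064277/249884 + (-179810 - 167800) = 234064277/249884 - 347610 = -86628112963/249884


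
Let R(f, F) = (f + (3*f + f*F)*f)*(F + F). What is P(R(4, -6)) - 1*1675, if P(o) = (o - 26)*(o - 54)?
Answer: 236273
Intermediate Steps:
R(f, F) = 2*F*(f + f*(3*f + F*f)) (R(f, F) = (f + (3*f + F*f)*f)*(2*F) = (f + f*(3*f + F*f))*(2*F) = 2*F*(f + f*(3*f + F*f)))
P(o) = (-54 + o)*(-26 + o) (P(o) = (-26 + o)*(-54 + o) = (-54 + o)*(-26 + o))
P(R(4, -6)) - 1*1675 = (1404 + (2*(-6)*4*(1 + 3*4 - 6*4))² - 160*(-6)*4*(1 + 3*4 - 6*4)) - 1*1675 = (1404 + (2*(-6)*4*(1 + 12 - 24))² - 160*(-6)*4*(1 + 12 - 24)) - 1675 = (1404 + (2*(-6)*4*(-11))² - 160*(-6)*4*(-11)) - 1675 = (1404 + 528² - 80*528) - 1675 = (1404 + 278784 - 42240) - 1675 = 237948 - 1675 = 236273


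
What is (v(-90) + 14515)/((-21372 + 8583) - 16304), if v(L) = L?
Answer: -14425/29093 ≈ -0.49582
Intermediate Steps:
(v(-90) + 14515)/((-21372 + 8583) - 16304) = (-90 + 14515)/((-21372 + 8583) - 16304) = 14425/(-12789 - 16304) = 14425/(-29093) = 14425*(-1/29093) = -14425/29093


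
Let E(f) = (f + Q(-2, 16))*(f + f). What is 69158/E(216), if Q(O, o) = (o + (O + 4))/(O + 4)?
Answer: 34579/48600 ≈ 0.71150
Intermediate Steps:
Q(O, o) = (4 + O + o)/(4 + O) (Q(O, o) = (o + (4 + O))/(4 + O) = (4 + O + o)/(4 + O))
E(f) = 2*f*(9 + f) (E(f) = (f + (4 - 2 + 16)/(4 - 2))*(f + f) = (f + 18/2)*(2*f) = (f + (½)*18)*(2*f) = (f + 9)*(2*f) = (9 + f)*(2*f) = 2*f*(9 + f))
69158/E(216) = 69158/((2*216*(9 + 216))) = 69158/((2*216*225)) = 69158/97200 = 69158*(1/97200) = 34579/48600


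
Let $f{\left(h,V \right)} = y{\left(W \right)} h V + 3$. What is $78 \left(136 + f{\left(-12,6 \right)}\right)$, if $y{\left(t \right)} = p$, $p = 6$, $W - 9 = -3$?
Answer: $-22854$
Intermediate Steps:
$W = 6$ ($W = 9 - 3 = 6$)
$y{\left(t \right)} = 6$
$f{\left(h,V \right)} = 3 + 6 V h$ ($f{\left(h,V \right)} = 6 h V + 3 = 6 V h + 3 = 3 + 6 V h$)
$78 \left(136 + f{\left(-12,6 \right)}\right) = 78 \left(136 + \left(3 + 6 \cdot 6 \left(-12\right)\right)\right) = 78 \left(136 + \left(3 - 432\right)\right) = 78 \left(136 - 429\right) = 78 \left(-293\right) = -22854$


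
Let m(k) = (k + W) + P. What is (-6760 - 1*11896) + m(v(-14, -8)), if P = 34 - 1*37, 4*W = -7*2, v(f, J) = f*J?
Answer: -37101/2 ≈ -18551.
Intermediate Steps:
v(f, J) = J*f
W = -7/2 (W = (-7*2)/4 = (1/4)*(-14) = -7/2 ≈ -3.5000)
P = -3 (P = 34 - 37 = -3)
m(k) = -13/2 + k (m(k) = (k - 7/2) - 3 = (-7/2 + k) - 3 = -13/2 + k)
(-6760 - 1*11896) + m(v(-14, -8)) = (-6760 - 1*11896) + (-13/2 - 8*(-14)) = (-6760 - 11896) + (-13/2 + 112) = -18656 + 211/2 = -37101/2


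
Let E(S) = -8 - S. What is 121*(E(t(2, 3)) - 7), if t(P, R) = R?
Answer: -2178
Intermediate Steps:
121*(E(t(2, 3)) - 7) = 121*((-8 - 1*3) - 7) = 121*((-8 - 3) - 7) = 121*(-11 - 7) = 121*(-18) = -2178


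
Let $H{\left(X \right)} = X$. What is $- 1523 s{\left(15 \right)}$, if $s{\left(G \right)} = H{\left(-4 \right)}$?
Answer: $6092$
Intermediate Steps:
$s{\left(G \right)} = -4$
$- 1523 s{\left(15 \right)} = \left(-1523\right) \left(-4\right) = 6092$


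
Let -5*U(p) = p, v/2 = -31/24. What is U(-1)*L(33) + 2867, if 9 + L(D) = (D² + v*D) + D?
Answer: 61451/20 ≈ 3072.6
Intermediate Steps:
v = -31/12 (v = 2*(-31/24) = -31/12 ≈ -2.5833)
U(p) = -p/5
L(D) = -9 + D² - 19*D/12 (L(D) = -9 + ((D² - 31*D/12) + D) = -9 + (D² - 19*D/12) = -9 + D² - 19*D/12)
U(-1)*L(33) + 2867 = (-⅕*(-1))*(-9 + 33² - 19/12*33) + 2867 = (-9 + 1089 - 209/4)/5 + 2867 = (⅕)*(4111/4) + 2867 = 4111/20 + 2867 = 61451/20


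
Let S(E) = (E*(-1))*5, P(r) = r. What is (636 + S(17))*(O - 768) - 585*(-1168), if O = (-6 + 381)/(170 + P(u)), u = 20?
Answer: 522399/2 ≈ 2.6120e+5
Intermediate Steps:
S(E) = -5*E (S(E) = -E*5 = -5*E)
O = 75/38 (O = (-6 + 381)/(170 + 20) = 375/190 = 375*(1/190) = 75/38 ≈ 1.9737)
(636 + S(17))*(O - 768) - 585*(-1168) = (636 - 5*17)*(75/38 - 768) - 585*(-1168) = (636 - 85)*(-29109/38) + 683280 = 551*(-29109/38) + 683280 = -844161/2 + 683280 = 522399/2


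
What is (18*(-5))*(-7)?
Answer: 630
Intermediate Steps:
(18*(-5))*(-7) = -90*(-7) = 630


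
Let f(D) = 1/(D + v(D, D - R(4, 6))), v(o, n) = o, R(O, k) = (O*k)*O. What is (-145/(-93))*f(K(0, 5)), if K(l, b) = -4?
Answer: -145/744 ≈ -0.19489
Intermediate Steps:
R(O, k) = k*O**2
f(D) = 1/(2*D) (f(D) = 1/(D + D) = 1/(2*D))
(-145/(-93))*f(K(0, 5)) = (-145/(-93))*((1/2)/(-4)) = (-145*(-1/93))*((1/2)*(-1/4)) = (145/93)*(-1/8) = -145/744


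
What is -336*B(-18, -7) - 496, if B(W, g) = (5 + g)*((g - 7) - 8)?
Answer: -15280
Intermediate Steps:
B(W, g) = (-15 + g)*(5 + g) (B(W, g) = (5 + g)*((-7 + g) - 8) = (5 + g)*(-15 + g) = (-15 + g)*(5 + g))
-336*B(-18, -7) - 496 = -336*(-75 + (-7)² - 10*(-7)) - 496 = -336*(-75 + 49 + 70) - 496 = -336*44 - 496 = -14784 - 496 = -15280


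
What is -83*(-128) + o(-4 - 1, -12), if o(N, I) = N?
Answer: 10619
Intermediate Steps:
-83*(-128) + o(-4 - 1, -12) = -83*(-128) + (-4 - 1) = 10624 - 5 = 10619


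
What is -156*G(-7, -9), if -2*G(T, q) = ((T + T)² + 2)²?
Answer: 3057912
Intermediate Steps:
G(T, q) = -(2 + 4*T²)²/2 (G(T, q) = -((T + T)² + 2)²/2 = -((2*T)² + 2)²/2 = -(4*T² + 2)²/2 = -(2 + 4*T²)²/2)
-156*G(-7, -9) = -(-312)*(1 + 2*(-7)²)² = -(-312)*(1 + 2*49)² = -(-312)*(1 + 98)² = -(-312)*99² = -(-312)*9801 = -156*(-19602) = 3057912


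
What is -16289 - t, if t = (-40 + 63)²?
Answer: -16818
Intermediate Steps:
t = 529 (t = 23² = 529)
-16289 - t = -16289 - 1*529 = -16289 - 529 = -16818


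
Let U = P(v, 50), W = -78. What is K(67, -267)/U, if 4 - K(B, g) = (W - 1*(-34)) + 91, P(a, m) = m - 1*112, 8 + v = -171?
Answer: 43/62 ≈ 0.69355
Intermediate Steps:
v = -179 (v = -8 - 171 = -179)
P(a, m) = -112 + m (P(a, m) = m - 112 = -112 + m)
U = -62 (U = -112 + 50 = -62)
K(B, g) = -43 (K(B, g) = 4 - ((-78 - 1*(-34)) + 91) = 4 - ((-78 + 34) + 91) = 4 - (-44 + 91) = 4 - 1*47 = 4 - 47 = -43)
K(67, -267)/U = -43/(-62) = -43*(-1/62) = 43/62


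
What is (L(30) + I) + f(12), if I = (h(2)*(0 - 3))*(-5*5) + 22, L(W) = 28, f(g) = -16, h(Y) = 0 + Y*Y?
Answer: 334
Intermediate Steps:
h(Y) = Y² (h(Y) = 0 + Y² = Y²)
I = 322 (I = (2²*(0 - 3))*(-5*5) + 22 = (4*(-3))*(-25) + 22 = -12*(-25) + 22 = 300 + 22 = 322)
(L(30) + I) + f(12) = (28 + 322) - 16 = 350 - 16 = 334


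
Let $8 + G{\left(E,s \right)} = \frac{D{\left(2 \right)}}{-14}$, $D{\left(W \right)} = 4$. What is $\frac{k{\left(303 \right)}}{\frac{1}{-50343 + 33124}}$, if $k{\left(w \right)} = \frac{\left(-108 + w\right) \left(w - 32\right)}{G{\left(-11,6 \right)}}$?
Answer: $\frac{6369566385}{58} \approx 1.0982 \cdot 10^{8}$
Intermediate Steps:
$G{\left(E,s \right)} = - \frac{58}{7}$ ($G{\left(E,s \right)} = -8 + \frac{4}{-14} = -8 + 4 \left(- \frac{1}{14}\right) = -8 - \frac{2}{7} = - \frac{58}{7}$)
$k{\left(w \right)} = - \frac{7 \left(-108 + w\right) \left(-32 + w\right)}{58}$ ($k{\left(w \right)} = \frac{\left(-108 + w\right) \left(w - 32\right)}{- \frac{58}{7}} = \left(-108 + w\right) \left(-32 + w\right) \left(- \frac{7}{58}\right) = - \frac{7 \left(-108 + w\right) \left(-32 + w\right)}{58}$)
$\frac{k{\left(303 \right)}}{\frac{1}{-50343 + 33124}} = \frac{- \frac{12096}{29} - \frac{7 \cdot 303^{2}}{58} + \frac{490}{29} \cdot 303}{\frac{1}{-50343 + 33124}} = \frac{- \frac{12096}{29} - \frac{642663}{58} + \frac{148470}{29}}{\frac{1}{-17219}} = \frac{- \frac{12096}{29} - \frac{642663}{58} + \frac{148470}{29}}{- \frac{1}{17219}} = \left(- \frac{369915}{58}\right) \left(-17219\right) = \frac{6369566385}{58}$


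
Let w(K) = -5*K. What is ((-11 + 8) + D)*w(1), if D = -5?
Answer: 40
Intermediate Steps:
((-11 + 8) + D)*w(1) = ((-11 + 8) - 5)*(-5*1) = (-3 - 5)*(-5) = -8*(-5) = 40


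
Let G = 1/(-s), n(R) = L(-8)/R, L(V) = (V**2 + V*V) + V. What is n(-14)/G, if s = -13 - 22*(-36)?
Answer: 46740/7 ≈ 6677.1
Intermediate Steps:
s = 779 (s = -13 + 792 = 779)
L(V) = V + 2*V**2 (L(V) = (V**2 + V**2) + V = 2*V**2 + V = V + 2*V**2)
n(R) = 120/R (n(R) = (-8*(1 + 2*(-8)))/R = (-8*(1 - 16))/R = (-8*(-15))/R = 120/R)
G = -1/779 (G = 1/(-1*779) = 1/(-779) = -1/779 ≈ -0.0012837)
n(-14)/G = (120/(-14))/(-1/779) = (120*(-1/14))*(-779) = -60/7*(-779) = 46740/7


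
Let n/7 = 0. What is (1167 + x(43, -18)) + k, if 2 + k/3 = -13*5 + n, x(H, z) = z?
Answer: 948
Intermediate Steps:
n = 0 (n = 7*0 = 0)
k = -201 (k = -6 + 3*(-13*5 + 0) = -6 + 3*(-65 + 0) = -6 + 3*(-65) = -6 - 195 = -201)
(1167 + x(43, -18)) + k = (1167 - 18) - 201 = 1149 - 201 = 948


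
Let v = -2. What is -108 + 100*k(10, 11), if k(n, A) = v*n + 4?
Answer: -1708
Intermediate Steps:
k(n, A) = 4 - 2*n (k(n, A) = -2*n + 4 = 4 - 2*n)
-108 + 100*k(10, 11) = -108 + 100*(4 - 2*10) = -108 + 100*(4 - 20) = -108 + 100*(-16) = -108 - 1600 = -1708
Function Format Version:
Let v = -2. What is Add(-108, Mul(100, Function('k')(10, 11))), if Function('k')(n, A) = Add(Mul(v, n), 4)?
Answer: -1708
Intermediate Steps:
Function('k')(n, A) = Add(4, Mul(-2, n)) (Function('k')(n, A) = Add(Mul(-2, n), 4) = Add(4, Mul(-2, n)))
Add(-108, Mul(100, Function('k')(10, 11))) = Add(-108, Mul(100, Add(4, Mul(-2, 10)))) = Add(-108, Mul(100, Add(4, -20))) = Add(-108, Mul(100, -16)) = Add(-108, -1600) = -1708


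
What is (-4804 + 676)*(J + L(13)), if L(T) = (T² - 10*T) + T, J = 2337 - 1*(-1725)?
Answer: -16982592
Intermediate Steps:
J = 4062 (J = 2337 + 1725 = 4062)
L(T) = T² - 9*T
(-4804 + 676)*(J + L(13)) = (-4804 + 676)*(4062 + 13*(-9 + 13)) = -4128*(4062 + 13*4) = -4128*(4062 + 52) = -4128*4114 = -16982592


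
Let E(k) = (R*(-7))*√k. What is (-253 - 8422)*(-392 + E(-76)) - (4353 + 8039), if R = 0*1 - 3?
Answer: 3388208 - 364350*I*√19 ≈ 3.3882e+6 - 1.5882e+6*I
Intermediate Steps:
R = -3 (R = 0 - 3 = -3)
E(k) = 21*√k (E(k) = (-3*(-7))*√k = 21*√k)
(-253 - 8422)*(-392 + E(-76)) - (4353 + 8039) = (-253 - 8422)*(-392 + 21*√(-76)) - (4353 + 8039) = -8675*(-392 + 21*(2*I*√19)) - 1*12392 = -8675*(-392 + 42*I*√19) - 12392 = (3400600 - 364350*I*√19) - 12392 = 3388208 - 364350*I*√19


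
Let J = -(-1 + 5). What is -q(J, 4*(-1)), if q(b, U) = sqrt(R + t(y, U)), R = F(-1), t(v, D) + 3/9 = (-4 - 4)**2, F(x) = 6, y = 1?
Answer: -sqrt(627)/3 ≈ -8.3466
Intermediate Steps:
t(v, D) = 191/3 (t(v, D) = -1/3 + (-4 - 4)**2 = -1/3 + (-8)**2 = -1/3 + 64 = 191/3)
R = 6
J = -4 (J = -1*4 = -4)
q(b, U) = sqrt(627)/3 (q(b, U) = sqrt(6 + 191/3) = sqrt(209/3) = sqrt(627)/3)
-q(J, 4*(-1)) = -sqrt(627)/3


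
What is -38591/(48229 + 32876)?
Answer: -38591/81105 ≈ -0.47582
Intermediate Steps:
-38591/(48229 + 32876) = -38591/81105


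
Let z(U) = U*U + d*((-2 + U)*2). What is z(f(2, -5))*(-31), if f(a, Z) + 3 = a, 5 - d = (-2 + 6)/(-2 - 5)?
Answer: 7037/7 ≈ 1005.3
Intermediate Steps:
d = 39/7 (d = 5 - (-2 + 6)/(-2 - 5) = 5 - 4/(-7) = 5 - 4*(-1)/7 = 5 - 1*(-4/7) = 5 + 4/7 = 39/7 ≈ 5.5714)
f(a, Z) = -3 + a
z(U) = -156/7 + U**2 + 78*U/7 (z(U) = U*U + 39*((-2 + U)*2)/7 = U**2 + 39*(-4 + 2*U)/7 = U**2 + (-156/7 + 78*U/7) = -156/7 + U**2 + 78*U/7)
z(f(2, -5))*(-31) = (-156/7 + (-3 + 2)**2 + 78*(-3 + 2)/7)*(-31) = (-156/7 + (-1)**2 + (78/7)*(-1))*(-31) = (-156/7 + 1 - 78/7)*(-31) = -227/7*(-31) = 7037/7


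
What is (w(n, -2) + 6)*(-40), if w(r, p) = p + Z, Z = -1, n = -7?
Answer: -120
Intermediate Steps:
w(r, p) = -1 + p (w(r, p) = p - 1 = -1 + p)
(w(n, -2) + 6)*(-40) = ((-1 - 2) + 6)*(-40) = (-3 + 6)*(-40) = 3*(-40) = -120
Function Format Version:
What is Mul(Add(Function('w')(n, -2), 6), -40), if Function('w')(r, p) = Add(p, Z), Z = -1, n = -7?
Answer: -120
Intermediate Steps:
Function('w')(r, p) = Add(-1, p) (Function('w')(r, p) = Add(p, -1) = Add(-1, p))
Mul(Add(Function('w')(n, -2), 6), -40) = Mul(Add(Add(-1, -2), 6), -40) = Mul(Add(-3, 6), -40) = Mul(3, -40) = -120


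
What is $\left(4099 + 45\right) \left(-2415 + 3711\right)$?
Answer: $5370624$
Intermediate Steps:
$\left(4099 + 45\right) \left(-2415 + 3711\right) = 4144 \cdot 1296 = 5370624$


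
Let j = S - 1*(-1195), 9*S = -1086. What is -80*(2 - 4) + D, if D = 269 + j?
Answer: 4510/3 ≈ 1503.3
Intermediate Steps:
S = -362/3 (S = (1/9)*(-1086) = -362/3 ≈ -120.67)
j = 3223/3 (j = -362/3 - 1*(-1195) = -362/3 + 1195 = 3223/3 ≈ 1074.3)
D = 4030/3 (D = 269 + 3223/3 = 4030/3 ≈ 1343.3)
-80*(2 - 4) + D = -80*(2 - 4) + 4030/3 = -80*(-2) + 4030/3 = -16*(-10) + 4030/3 = 160 + 4030/3 = 4510/3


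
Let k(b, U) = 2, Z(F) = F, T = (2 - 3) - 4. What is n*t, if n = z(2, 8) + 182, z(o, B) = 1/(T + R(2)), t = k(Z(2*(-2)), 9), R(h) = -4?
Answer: 3274/9 ≈ 363.78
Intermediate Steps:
T = -5 (T = -1 - 4 = -5)
t = 2
z(o, B) = -1/9 (z(o, B) = 1/(-5 - 4) = 1/(-9) = -1/9)
n = 1637/9 (n = -1/9 + 182 = 1637/9 ≈ 181.89)
n*t = (1637/9)*2 = 3274/9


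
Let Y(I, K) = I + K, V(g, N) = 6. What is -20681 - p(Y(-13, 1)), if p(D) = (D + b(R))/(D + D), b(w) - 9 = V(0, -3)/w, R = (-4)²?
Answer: -1323591/64 ≈ -20681.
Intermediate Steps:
R = 16
b(w) = 9 + 6/w
p(D) = (75/8 + D)/(2*D) (p(D) = (D + (9 + 6/16))/(D + D) = (D + (9 + 6*(1/16)))/((2*D)) = (D + (9 + 3/8))*(1/(2*D)) = (D + 75/8)*(1/(2*D)) = (75/8 + D)*(1/(2*D)) = (75/8 + D)/(2*D))
-20681 - p(Y(-13, 1)) = -20681 - (75 + 8*(-13 + 1))/(16*(-13 + 1)) = -20681 - (75 + 8*(-12))/(16*(-12)) = -20681 - (-1)*(75 - 96)/(16*12) = -20681 - (-1)*(-21)/(16*12) = -20681 - 1*7/64 = -20681 - 7/64 = -1323591/64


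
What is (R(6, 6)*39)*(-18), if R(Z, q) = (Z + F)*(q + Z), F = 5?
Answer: -92664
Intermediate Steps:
R(Z, q) = (5 + Z)*(Z + q) (R(Z, q) = (Z + 5)*(q + Z) = (5 + Z)*(Z + q))
(R(6, 6)*39)*(-18) = ((6**2 + 5*6 + 5*6 + 6*6)*39)*(-18) = ((36 + 30 + 30 + 36)*39)*(-18) = (132*39)*(-18) = 5148*(-18) = -92664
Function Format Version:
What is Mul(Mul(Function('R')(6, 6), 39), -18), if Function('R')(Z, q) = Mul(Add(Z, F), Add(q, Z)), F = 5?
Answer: -92664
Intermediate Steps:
Function('R')(Z, q) = Mul(Add(5, Z), Add(Z, q)) (Function('R')(Z, q) = Mul(Add(Z, 5), Add(q, Z)) = Mul(Add(5, Z), Add(Z, q)))
Mul(Mul(Function('R')(6, 6), 39), -18) = Mul(Mul(Add(Pow(6, 2), Mul(5, 6), Mul(5, 6), Mul(6, 6)), 39), -18) = Mul(Mul(Add(36, 30, 30, 36), 39), -18) = Mul(Mul(132, 39), -18) = Mul(5148, -18) = -92664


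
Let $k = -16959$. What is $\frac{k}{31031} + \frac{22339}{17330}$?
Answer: $\frac{399302039}{537767230} \approx 0.74252$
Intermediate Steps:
$\frac{k}{31031} + \frac{22339}{17330} = - \frac{16959}{31031} + \frac{22339}{17330} = \frac{399302039}{537767230}$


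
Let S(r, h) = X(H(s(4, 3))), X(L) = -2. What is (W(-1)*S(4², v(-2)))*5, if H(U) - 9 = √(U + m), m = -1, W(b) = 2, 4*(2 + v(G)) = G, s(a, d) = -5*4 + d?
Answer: -20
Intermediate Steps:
s(a, d) = -20 + d
v(G) = -2 + G/4
H(U) = 9 + √(-1 + U) (H(U) = 9 + √(U - 1) = 9 + √(-1 + U))
S(r, h) = -2
(W(-1)*S(4², v(-2)))*5 = (2*(-2))*5 = -4*5 = -20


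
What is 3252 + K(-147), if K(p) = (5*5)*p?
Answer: -423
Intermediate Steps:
K(p) = 25*p
3252 + K(-147) = 3252 + 25*(-147) = 3252 - 3675 = -423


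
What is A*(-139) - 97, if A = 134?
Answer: -18723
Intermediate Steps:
A*(-139) - 97 = 134*(-139) - 97 = -18626 - 97 = -18723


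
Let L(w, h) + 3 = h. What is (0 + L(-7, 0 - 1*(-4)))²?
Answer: 1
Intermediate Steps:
L(w, h) = -3 + h
(0 + L(-7, 0 - 1*(-4)))² = (0 + (-3 + (0 - 1*(-4))))² = (0 + (-3 + (0 + 4)))² = (0 + (-3 + 4))² = (0 + 1)² = 1² = 1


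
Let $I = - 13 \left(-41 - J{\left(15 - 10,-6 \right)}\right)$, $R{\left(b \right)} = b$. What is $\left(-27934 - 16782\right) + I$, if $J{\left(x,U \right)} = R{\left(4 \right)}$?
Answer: $-44131$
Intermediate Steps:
$J{\left(x,U \right)} = 4$
$I = 585$ ($I = - 13 \left(-41 - 4\right) = \left(-13\right) \left(-45\right) = 585$)
$\left(-27934 - 16782\right) + I = \left(-27934 - 16782\right) + 585 = -44716 + 585 = -44131$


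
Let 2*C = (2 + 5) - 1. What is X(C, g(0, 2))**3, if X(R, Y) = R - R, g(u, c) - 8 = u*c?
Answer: 0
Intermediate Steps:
C = 3 (C = ((2 + 5) - 1)/2 = (7 - 1)/2 = (1/2)*6 = 3)
g(u, c) = 8 + c*u (g(u, c) = 8 + u*c = 8 + c*u)
X(R, Y) = 0
X(C, g(0, 2))**3 = 0**3 = 0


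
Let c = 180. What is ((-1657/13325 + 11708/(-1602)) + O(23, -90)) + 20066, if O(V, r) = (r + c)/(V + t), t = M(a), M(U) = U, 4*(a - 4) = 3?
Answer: 7922670281791/394913025 ≈ 20062.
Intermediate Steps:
a = 19/4 (a = 4 + (¼)*3 = 4 + ¾ = 19/4 ≈ 4.7500)
t = 19/4 ≈ 4.7500
O(V, r) = (180 + r)/(19/4 + V) (O(V, r) = (r + 180)/(V + 19/4) = (180 + r)/(19/4 + V))
((-1657/13325 + 11708/(-1602)) + O(23, -90)) + 20066 = ((-1657/13325 + 11708/(-1602)) + 4*(180 - 90)/(19 + 4*23)) + 20066 = ((-1657*1/13325 + 11708*(-1/1602)) + 4*90/(19 + 92)) + 20066 = ((-1657/13325 - 5854/801) + 4*90/111) + 20066 = (-79331807/10673325 + 4*(1/111)*90) + 20066 = (-79331807/10673325 + 120/37) + 20066 = -1654477859/394913025 + 20066 = 7922670281791/394913025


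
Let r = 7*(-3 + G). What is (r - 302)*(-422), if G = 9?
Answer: 109720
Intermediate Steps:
r = 42 (r = 7*(-3 + 9) = 7*6 = 42)
(r - 302)*(-422) = (42 - 302)*(-422) = -260*(-422) = 109720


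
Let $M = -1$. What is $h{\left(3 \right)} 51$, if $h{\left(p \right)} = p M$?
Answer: $-153$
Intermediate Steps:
$h{\left(p \right)} = - p$ ($h{\left(p \right)} = p \left(-1\right) = - p$)
$h{\left(3 \right)} 51 = \left(-1\right) 3 \cdot 51 = \left(-3\right) 51 = -153$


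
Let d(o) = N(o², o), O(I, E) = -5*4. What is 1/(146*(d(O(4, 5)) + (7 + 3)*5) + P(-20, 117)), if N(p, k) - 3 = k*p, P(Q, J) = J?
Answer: -1/1160145 ≈ -8.6196e-7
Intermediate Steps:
O(I, E) = -20
N(p, k) = 3 + k*p
d(o) = 3 + o³ (d(o) = 3 + o*o² = 3 + o³)
1/(146*(d(O(4, 5)) + (7 + 3)*5) + P(-20, 117)) = 1/(146*((3 + (-20)³) + (7 + 3)*5) + 117) = 1/(146*((3 - 8000) + 10*5) + 117) = 1/(146*(-7997 + 50) + 117) = 1/(146*(-7947) + 117) = 1/(-1160262 + 117) = 1/(-1160145) = -1/1160145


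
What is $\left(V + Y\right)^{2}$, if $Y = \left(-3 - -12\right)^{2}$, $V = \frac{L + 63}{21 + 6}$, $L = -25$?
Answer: $\frac{4950625}{729} \approx 6791.0$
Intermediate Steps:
$V = \frac{38}{27}$ ($V = \frac{-25 + 63}{21 + 6} = \frac{38}{27} \approx 1.4074$)
$Y = 81$ ($Y = \left(-3 + 12\right)^{2} = 9^{2} = 81$)
$\left(V + Y\right)^{2} = \left(\frac{38}{27} + 81\right)^{2} = \left(\frac{2225}{27}\right)^{2} = \frac{4950625}{729}$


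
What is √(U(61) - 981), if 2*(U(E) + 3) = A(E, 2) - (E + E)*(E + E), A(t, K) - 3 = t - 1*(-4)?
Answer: 2*I*√2098 ≈ 91.608*I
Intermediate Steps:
A(t, K) = 7 + t (A(t, K) = 3 + (t - 1*(-4)) = 3 + (t + 4) = 3 + (4 + t) = 7 + t)
U(E) = ½ + E/2 - 2*E² (U(E) = -3 + ((7 + E) - (E + E)*(E + E))/2 = -3 + ((7 + E) - 2*E*2*E)/2 = -3 + ((7 + E) - 4*E²)/2 = -3 + (7 + E - 4*E²)/2 = -3 + (7/2 + E/2 - 2*E²) = ½ + E/2 - 2*E²)
√(U(61) - 981) = √((½ + (½)*61 - 2*61²) - 981) = √((½ + 61/2 - 2*3721) - 981) = √((½ + 61/2 - 7442) - 981) = √(-7411 - 981) = √(-8392) = 2*I*√2098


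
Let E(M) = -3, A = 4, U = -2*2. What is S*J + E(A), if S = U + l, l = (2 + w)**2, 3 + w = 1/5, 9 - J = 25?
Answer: 1269/25 ≈ 50.760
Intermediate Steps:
U = -4
J = -16 (J = 9 - 1*25 = 9 - 25 = -16)
w = -14/5 (w = -3 + 1/5 = -14/5 ≈ -2.8000)
l = 16/25 (l = (2 - 14/5)**2 = (-4/5)**2 = 16/25 ≈ 0.64000)
S = -84/25 (S = -4 + 16/25 = -84/25 ≈ -3.3600)
S*J + E(A) = -84/25*(-16) - 3 = 1344/25 - 3 = 1269/25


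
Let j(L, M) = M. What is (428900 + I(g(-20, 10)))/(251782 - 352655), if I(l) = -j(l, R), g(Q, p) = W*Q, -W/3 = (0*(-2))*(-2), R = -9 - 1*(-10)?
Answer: -428899/100873 ≈ -4.2519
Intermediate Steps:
R = 1 (R = -9 + 10 = 1)
W = 0 (W = -3*0*(-2)*(-2) = -0*(-2) = -3*0 = 0)
g(Q, p) = 0 (g(Q, p) = 0*Q = 0)
I(l) = -1 (I(l) = -1*1 = -1)
(428900 + I(g(-20, 10)))/(251782 - 352655) = (428900 - 1)/(251782 - 352655) = 428899/(-100873) = 428899*(-1/100873) = -428899/100873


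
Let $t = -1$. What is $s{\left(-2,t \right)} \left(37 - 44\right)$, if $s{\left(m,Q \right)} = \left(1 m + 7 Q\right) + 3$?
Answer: $42$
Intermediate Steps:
$s{\left(m,Q \right)} = 3 + m + 7 Q$ ($s{\left(m,Q \right)} = \left(m + 7 Q\right) + 3 = 3 + m + 7 Q$)
$s{\left(-2,t \right)} \left(37 - 44\right) = \left(3 - 2 + 7 \left(-1\right)\right) \left(37 - 44\right) = \left(3 - 2 - 7\right) \left(-7\right) = \left(-6\right) \left(-7\right) = 42$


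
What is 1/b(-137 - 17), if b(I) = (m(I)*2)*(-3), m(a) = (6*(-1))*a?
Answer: -1/5544 ≈ -0.00018038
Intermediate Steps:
m(a) = -6*a
b(I) = 36*I (b(I) = (-6*I*2)*(-3) = -12*I*(-3) = 36*I)
1/b(-137 - 17) = 1/(36*(-137 - 17)) = 1/(36*(-154)) = 1/(-5544) = -1/5544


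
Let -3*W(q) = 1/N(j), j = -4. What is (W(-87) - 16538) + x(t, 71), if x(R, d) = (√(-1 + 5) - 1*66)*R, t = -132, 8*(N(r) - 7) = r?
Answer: -315512/39 ≈ -8090.1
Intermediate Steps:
N(r) = 7 + r/8
W(q) = -2/39 (W(q) = -1/(3*(7 + (⅛)*(-4))) = -1/(3*(7 - ½)) = -1/(3*13/2) = -⅓*2/13 = -2/39)
x(R, d) = -64*R (x(R, d) = (√4 - 66)*R = (2 - 66)*R = -64*R)
(W(-87) - 16538) + x(t, 71) = (-2/39 - 16538) - 64*(-132) = -644984/39 + 8448 = -315512/39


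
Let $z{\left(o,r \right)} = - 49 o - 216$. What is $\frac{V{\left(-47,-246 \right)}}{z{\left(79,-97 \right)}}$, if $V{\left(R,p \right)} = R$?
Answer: $\frac{47}{4087} \approx 0.0115$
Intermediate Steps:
$z{\left(o,r \right)} = -216 - 49 o$
$\frac{V{\left(-47,-246 \right)}}{z{\left(79,-97 \right)}} = - \frac{47}{-216 - 3871} = - \frac{47}{-4087} = \left(-47\right) \left(- \frac{1}{4087}\right) = \frac{47}{4087}$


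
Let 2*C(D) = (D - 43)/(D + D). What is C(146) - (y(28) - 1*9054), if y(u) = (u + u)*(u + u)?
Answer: 3456215/584 ≈ 5918.2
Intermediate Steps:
y(u) = 4*u² (y(u) = (2*u)*(2*u) = 4*u²)
C(D) = (-43 + D)/(4*D) (C(D) = ((D - 43)/(D + D))/2 = ((-43 + D)/((2*D)))/2 = ((-43 + D)*(1/(2*D)))/2 = ((-43 + D)/(2*D))/2 = (-43 + D)/(4*D))
C(146) - (y(28) - 1*9054) = (¼)*(-43 + 146)/146 - (4*28² - 1*9054) = (¼)*(1/146)*103 - (4*784 - 9054) = 103/584 - (3136 - 9054) = 103/584 - 1*(-5918) = 103/584 + 5918 = 3456215/584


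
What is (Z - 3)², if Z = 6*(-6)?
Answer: 1521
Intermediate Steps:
Z = -36
(Z - 3)² = (-36 - 3)² = (-39)² = 1521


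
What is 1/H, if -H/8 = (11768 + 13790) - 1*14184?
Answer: -1/90992 ≈ -1.0990e-5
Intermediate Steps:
H = -90992 (H = -8*((11768 + 13790) - 1*14184) = -8*(25558 - 14184) = -8*11374 = -90992)
1/H = 1/(-90992) = -1/90992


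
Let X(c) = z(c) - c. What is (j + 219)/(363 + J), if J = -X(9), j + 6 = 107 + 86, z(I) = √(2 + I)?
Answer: 151032/138373 + 406*√11/138373 ≈ 1.1012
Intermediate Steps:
j = 187 (j = -6 + (107 + 86) = -6 + 193 = 187)
X(c) = √(2 + c) - c
J = 9 - √11 (J = -(√(2 + 9) - 1*9) = -(√11 - 9) = -(-9 + √11) = 9 - √11 ≈ 5.6834)
(j + 219)/(363 + J) = (187 + 219)/(363 + (9 - √11)) = 406/(372 - √11)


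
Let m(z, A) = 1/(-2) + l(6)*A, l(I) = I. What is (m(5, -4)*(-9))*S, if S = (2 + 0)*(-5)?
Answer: -2205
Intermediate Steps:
m(z, A) = -½ + 6*A (m(z, A) = 1/(-2) + 6*A = -½ + 6*A)
S = -10 (S = 2*(-5) = -10)
(m(5, -4)*(-9))*S = ((-½ + 6*(-4))*(-9))*(-10) = ((-½ - 24)*(-9))*(-10) = -49/2*(-9)*(-10) = (441/2)*(-10) = -2205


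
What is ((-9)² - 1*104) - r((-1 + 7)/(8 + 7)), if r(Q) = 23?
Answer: -46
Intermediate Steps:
((-9)² - 1*104) - r((-1 + 7)/(8 + 7)) = ((-9)² - 1*104) - 1*23 = (81 - 104) - 23 = -23 - 23 = -46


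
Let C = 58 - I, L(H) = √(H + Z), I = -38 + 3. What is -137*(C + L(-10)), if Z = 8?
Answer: -12741 - 137*I*√2 ≈ -12741.0 - 193.75*I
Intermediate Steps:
I = -35
L(H) = √(8 + H) (L(H) = √(H + 8) = √(8 + H))
C = 93 (C = 58 - 1*(-35) = 58 + 35 = 93)
-137*(C + L(-10)) = -137*(93 + √(8 - 10)) = -137*(93 + √(-2)) = -137*(93 + I*√2) = -12741 - 137*I*√2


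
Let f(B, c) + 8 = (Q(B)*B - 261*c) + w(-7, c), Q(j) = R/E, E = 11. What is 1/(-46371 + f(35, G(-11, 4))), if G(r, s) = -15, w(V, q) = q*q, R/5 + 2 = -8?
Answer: -11/466379 ≈ -2.3586e-5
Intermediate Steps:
R = -50 (R = -10 + 5*(-8) = -10 - 40 = -50)
w(V, q) = q²
Q(j) = -50/11
f(B, c) = -8 + c² - 261*c - 50*B/11 (f(B, c) = -8 + ((-50*B/11 - 261*c) + c²) = -8 + ((-261*c - 50*B/11) + c²) = -8 + (c² - 261*c - 50*B/11) = -8 + c² - 261*c - 50*B/11)
1/(-46371 + f(35, G(-11, 4))) = 1/(-46371 + (-8 + (-15)² - 261*(-15) - 50/11*35)) = 1/(-46371 + (-8 + 225 + 3915 - 1750/11)) = 1/(-46371 + 43702/11) = 1/(-466379/11) = -11/466379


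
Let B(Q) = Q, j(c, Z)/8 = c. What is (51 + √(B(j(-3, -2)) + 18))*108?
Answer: 5508 + 108*I*√6 ≈ 5508.0 + 264.54*I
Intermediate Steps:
j(c, Z) = 8*c
(51 + √(B(j(-3, -2)) + 18))*108 = (51 + √(8*(-3) + 18))*108 = (51 + √(-24 + 18))*108 = (51 + √(-6))*108 = (51 + I*√6)*108 = 5508 + 108*I*√6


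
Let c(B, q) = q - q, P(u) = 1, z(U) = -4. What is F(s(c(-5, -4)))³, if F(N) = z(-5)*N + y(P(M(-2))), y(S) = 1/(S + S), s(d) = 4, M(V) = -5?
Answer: -29791/8 ≈ -3723.9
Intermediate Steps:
c(B, q) = 0
y(S) = 1/(2*S)
F(N) = ½ - 4*N (F(N) = -4*N + (½)/1 = -4*N + (½)*1 = -4*N + ½ = ½ - 4*N)
F(s(c(-5, -4)))³ = (½ - 4*4)³ = (½ - 16)³ = (-31/2)³ = -29791/8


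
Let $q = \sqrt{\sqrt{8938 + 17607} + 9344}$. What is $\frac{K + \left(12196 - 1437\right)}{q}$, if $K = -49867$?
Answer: $- \frac{39108}{\sqrt{9344 + \sqrt{26545}}} \approx -401.09$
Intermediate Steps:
$q = \sqrt{9344 + \sqrt{26545}}$ ($q = \sqrt{\sqrt{26545} + 9344} = \sqrt{9344 + \sqrt{26545}} \approx 97.503$)
$\frac{K + \left(12196 - 1437\right)}{q} = \frac{-49867 + \left(12196 - 1437\right)}{\sqrt{9344 + \sqrt{26545}}} = \frac{-49867 + 10759}{\sqrt{9344 + \sqrt{26545}}} = - \frac{39108}{\sqrt{9344 + \sqrt{26545}}}$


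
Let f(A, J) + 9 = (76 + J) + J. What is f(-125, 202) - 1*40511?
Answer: -40040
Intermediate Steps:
f(A, J) = 67 + 2*J (f(A, J) = -9 + ((76 + J) + J) = -9 + (76 + 2*J) = 67 + 2*J)
f(-125, 202) - 1*40511 = (67 + 2*202) - 1*40511 = (67 + 404) - 40511 = 471 - 40511 = -40040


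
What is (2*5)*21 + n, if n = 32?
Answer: 242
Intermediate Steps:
(2*5)*21 + n = (2*5)*21 + 32 = 10*21 + 32 = 210 + 32 = 242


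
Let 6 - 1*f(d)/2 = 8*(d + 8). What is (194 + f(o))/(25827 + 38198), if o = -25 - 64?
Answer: 1502/64025 ≈ 0.023460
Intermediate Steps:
o = -89
f(d) = -116 - 16*d (f(d) = 12 - 16*(d + 8) = 12 - 16*(8 + d) = 12 - 2*(64 + 8*d) = 12 + (-128 - 16*d) = -116 - 16*d)
(194 + f(o))/(25827 + 38198) = (194 + (-116 - 16*(-89)))/(25827 + 38198) = (194 + (-116 + 1424))/64025 = (194 + 1308)*(1/64025) = 1502*(1/64025) = 1502/64025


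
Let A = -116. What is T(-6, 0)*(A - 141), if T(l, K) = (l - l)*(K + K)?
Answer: 0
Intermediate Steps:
T(l, K) = 0 (T(l, K) = 0*(2*K) = 0)
T(-6, 0)*(A - 141) = 0*(-116 - 141) = 0*(-257) = 0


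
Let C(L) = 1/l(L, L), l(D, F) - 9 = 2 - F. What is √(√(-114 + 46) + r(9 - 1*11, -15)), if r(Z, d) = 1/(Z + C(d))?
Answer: √(-1326 + 5202*I*√17)/51 ≈ 1.9688 + 2.0942*I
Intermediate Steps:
l(D, F) = 11 - F (l(D, F) = 9 + (2 - F) = 11 - F)
C(L) = 1/(11 - L)
r(Z, d) = 1/(Z - 1/(-11 + d))
√(√(-114 + 46) + r(9 - 1*11, -15)) = √(√(-114 + 46) + (-11 - 15)/(-1 + (9 - 1*11)*(-11 - 15))) = √(√(-68) - 26/(-1 + (9 - 11)*(-26))) = √(2*I*√17 - 26/(-1 - 2*(-26))) = √(2*I*√17 - 26/(-1 + 52)) = √(2*I*√17 - 26/51) = √(-26/51 + 2*I*√17)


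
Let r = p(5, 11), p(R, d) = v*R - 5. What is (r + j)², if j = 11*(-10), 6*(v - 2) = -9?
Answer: 50625/4 ≈ 12656.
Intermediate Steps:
v = ½ (v = 2 + (⅙)*(-9) = 2 - 3/2 = ½ ≈ 0.50000)
p(R, d) = -5 + R/2 (p(R, d) = R/2 - 5 = -5 + R/2)
j = -110
r = -5/2 (r = -5 + (½)*5 = -5 + 5/2 = -5/2 ≈ -2.5000)
(r + j)² = (-5/2 - 110)² = (-225/2)² = 50625/4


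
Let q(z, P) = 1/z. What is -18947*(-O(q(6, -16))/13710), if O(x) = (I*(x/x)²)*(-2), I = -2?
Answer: 37894/6855 ≈ 5.5279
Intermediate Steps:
O(x) = 4 (O(x) = -2*(x/x)²*(-2) = -2*1²*(-2) = -2*1*(-2) = -2*(-2) = 4)
-18947*(-O(q(6, -16))/13710) = -18947/((-13710/4)) = -18947/((-13710*¼)) = -18947/(-6855/2) = -18947*(-2/6855) = 37894/6855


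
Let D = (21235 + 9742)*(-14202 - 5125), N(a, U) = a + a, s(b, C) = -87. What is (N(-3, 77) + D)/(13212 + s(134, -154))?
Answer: -119738497/2625 ≈ -45615.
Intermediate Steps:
N(a, U) = 2*a
D = -598692479 (D = 30977*(-19327) = -598692479)
(N(-3, 77) + D)/(13212 + s(134, -154)) = (2*(-3) - 598692479)/(13212 - 87) = (-6 - 598692479)/13125 = -598692485*1/13125 = -119738497/2625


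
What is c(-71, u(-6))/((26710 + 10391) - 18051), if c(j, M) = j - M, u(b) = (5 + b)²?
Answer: -12/3175 ≈ -0.0037795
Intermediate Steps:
c(-71, u(-6))/((26710 + 10391) - 18051) = (-71 - (5 - 6)²)/((26710 + 10391) - 18051) = (-71 - 1*(-1)²)/(37101 - 18051) = (-71 - 1*1)/19050 = (-71 - 1)*(1/19050) = -72*1/19050 = -12/3175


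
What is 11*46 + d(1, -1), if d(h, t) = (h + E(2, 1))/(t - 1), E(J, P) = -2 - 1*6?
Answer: 1019/2 ≈ 509.50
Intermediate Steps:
E(J, P) = -8 (E(J, P) = -2 - 6 = -8)
d(h, t) = (-8 + h)/(-1 + t) (d(h, t) = (h - 8)/(t - 1) = (-8 + h)/(-1 + t))
11*46 + d(1, -1) = 11*46 + (-8 + 1)/(-1 - 1) = 506 - 7/(-2) = 506 - 1/2*(-7) = 506 + 7/2 = 1019/2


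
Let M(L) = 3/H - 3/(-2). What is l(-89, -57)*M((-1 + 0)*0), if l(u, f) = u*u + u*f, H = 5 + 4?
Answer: 71467/3 ≈ 23822.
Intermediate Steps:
H = 9
l(u, f) = u² + f*u
M(L) = 11/6 (M(L) = 3/9 - 3/(-2) = 3*(⅑) - 3*(-½) = ⅓ + 3/2 = 11/6)
l(-89, -57)*M((-1 + 0)*0) = -89*(-57 - 89)*(11/6) = -89*(-146)*(11/6) = 12994*(11/6) = 71467/3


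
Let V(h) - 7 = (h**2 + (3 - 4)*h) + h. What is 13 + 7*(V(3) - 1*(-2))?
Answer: 139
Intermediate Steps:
V(h) = 7 + h**2 (V(h) = 7 + ((h**2 + (3 - 4)*h) + h) = 7 + ((h**2 - h) + h) = 7 + h**2)
13 + 7*(V(3) - 1*(-2)) = 13 + 7*((7 + 3**2) - 1*(-2)) = 13 + 7*((7 + 9) + 2) = 13 + 7*(16 + 2) = 13 + 7*18 = 13 + 126 = 139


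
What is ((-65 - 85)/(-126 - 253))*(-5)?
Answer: -750/379 ≈ -1.9789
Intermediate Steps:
((-65 - 85)/(-126 - 253))*(-5) = -150/(-379)*(-5) = -150*(-1/379)*(-5) = (150/379)*(-5) = -750/379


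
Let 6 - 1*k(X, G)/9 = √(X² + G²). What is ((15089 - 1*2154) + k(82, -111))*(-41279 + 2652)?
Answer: -501726103 + 347643*√19045 ≈ -4.5375e+8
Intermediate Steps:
k(X, G) = 54 - 9*√(G² + X²) (k(X, G) = 54 - 9*√(X² + G²) = 54 - 9*√(G² + X²))
((15089 - 1*2154) + k(82, -111))*(-41279 + 2652) = ((15089 - 1*2154) + (54 - 9*√((-111)² + 82²)))*(-41279 + 2652) = ((15089 - 2154) + (54 - 9*√(12321 + 6724)))*(-38627) = (12935 + (54 - 9*√19045))*(-38627) = (12989 - 9*√19045)*(-38627) = -501726103 + 347643*√19045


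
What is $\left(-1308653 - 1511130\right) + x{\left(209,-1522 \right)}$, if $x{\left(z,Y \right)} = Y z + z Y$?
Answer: $-3455979$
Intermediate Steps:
$x{\left(z,Y \right)} = 2 Y z$ ($x{\left(z,Y \right)} = Y z + Y z = 2 Y z$)
$\left(-1308653 - 1511130\right) + x{\left(209,-1522 \right)} = \left(-1308653 - 1511130\right) + 2 \left(-1522\right) 209 = -2819783 - 636196 = -3455979$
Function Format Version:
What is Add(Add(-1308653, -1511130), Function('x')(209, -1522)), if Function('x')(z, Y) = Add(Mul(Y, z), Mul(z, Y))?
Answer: -3455979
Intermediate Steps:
Function('x')(z, Y) = Mul(2, Y, z) (Function('x')(z, Y) = Add(Mul(Y, z), Mul(Y, z)) = Mul(2, Y, z))
Add(Add(-1308653, -1511130), Function('x')(209, -1522)) = Add(Add(-1308653, -1511130), Mul(2, -1522, 209)) = Add(-2819783, -636196) = -3455979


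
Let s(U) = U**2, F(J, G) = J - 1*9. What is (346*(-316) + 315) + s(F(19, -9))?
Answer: -108921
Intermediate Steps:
F(J, G) = -9 + J (F(J, G) = J - 9 = -9 + J)
(346*(-316) + 315) + s(F(19, -9)) = (346*(-316) + 315) + (-9 + 19)**2 = (-109336 + 315) + 10**2 = -109021 + 100 = -108921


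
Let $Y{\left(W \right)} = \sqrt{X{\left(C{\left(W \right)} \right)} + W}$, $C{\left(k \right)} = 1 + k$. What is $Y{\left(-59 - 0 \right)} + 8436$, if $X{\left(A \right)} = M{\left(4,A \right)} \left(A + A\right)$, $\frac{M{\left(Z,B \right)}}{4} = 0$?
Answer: $8436 + i \sqrt{59} \approx 8436.0 + 7.6811 i$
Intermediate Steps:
$M{\left(Z,B \right)} = 0$ ($M{\left(Z,B \right)} = 4 \cdot 0 = 0$)
$X{\left(A \right)} = 0$ ($X{\left(A \right)} = 0 \left(A + A\right) = 0 \cdot 2 A = 0$)
$Y{\left(W \right)} = \sqrt{W}$ ($Y{\left(W \right)} = \sqrt{0 + W} = \sqrt{W}$)
$Y{\left(-59 - 0 \right)} + 8436 = \sqrt{-59 - 0} + 8436 = \sqrt{-59 + 0} + 8436 = \sqrt{-59} + 8436 = i \sqrt{59} + 8436 = 8436 + i \sqrt{59}$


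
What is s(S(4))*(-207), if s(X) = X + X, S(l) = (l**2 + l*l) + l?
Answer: -14904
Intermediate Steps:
S(l) = l + 2*l**2 (S(l) = (l**2 + l**2) + l = 2*l**2 + l = l + 2*l**2)
s(X) = 2*X
s(S(4))*(-207) = (2*(4*(1 + 2*4)))*(-207) = (2*(4*(1 + 8)))*(-207) = (2*(4*9))*(-207) = (2*36)*(-207) = 72*(-207) = -14904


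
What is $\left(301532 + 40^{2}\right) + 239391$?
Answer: $542523$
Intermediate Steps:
$\left(301532 + 40^{2}\right) + 239391 = \left(301532 + 1600\right) + 239391 = 303132 + 239391 = 542523$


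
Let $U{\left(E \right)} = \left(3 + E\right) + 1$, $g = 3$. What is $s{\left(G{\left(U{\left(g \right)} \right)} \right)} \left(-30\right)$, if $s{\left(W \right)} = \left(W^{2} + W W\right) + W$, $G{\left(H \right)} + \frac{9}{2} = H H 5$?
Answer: $-3477630$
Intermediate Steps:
$U{\left(E \right)} = 4 + E$
$G{\left(H \right)} = - \frac{9}{2} + 5 H^{2}$ ($G{\left(H \right)} = - \frac{9}{2} + H H 5 = - \frac{9}{2} + H^{2} \cdot 5 = - \frac{9}{2} + 5 H^{2}$)
$s{\left(W \right)} = W + 2 W^{2}$ ($s{\left(W \right)} = \left(W^{2} + W^{2}\right) + W = 2 W^{2} + W = W + 2 W^{2}$)
$s{\left(G{\left(U{\left(g \right)} \right)} \right)} \left(-30\right) = \left(- \frac{9}{2} + 5 \left(4 + 3\right)^{2}\right) \left(1 + 2 \left(- \frac{9}{2} + 5 \left(4 + 3\right)^{2}\right)\right) \left(-30\right) = \left(- \frac{9}{2} + 5 \cdot 7^{2}\right) \left(1 + 2 \left(- \frac{9}{2} + 5 \cdot 7^{2}\right)\right) \left(-30\right) = \left(- \frac{9}{2} + 5 \cdot 49\right) \left(1 + 2 \left(- \frac{9}{2} + 5 \cdot 49\right)\right) \left(-30\right) = \left(- \frac{9}{2} + 245\right) \left(1 + 2 \left(- \frac{9}{2} + 245\right)\right) \left(-30\right) = \frac{481 \left(1 + 2 \cdot \frac{481}{2}\right)}{2} \left(-30\right) = \frac{481 \left(1 + 481\right)}{2} \left(-30\right) = \frac{481}{2} \cdot 482 \left(-30\right) = 115921 \left(-30\right) = -3477630$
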